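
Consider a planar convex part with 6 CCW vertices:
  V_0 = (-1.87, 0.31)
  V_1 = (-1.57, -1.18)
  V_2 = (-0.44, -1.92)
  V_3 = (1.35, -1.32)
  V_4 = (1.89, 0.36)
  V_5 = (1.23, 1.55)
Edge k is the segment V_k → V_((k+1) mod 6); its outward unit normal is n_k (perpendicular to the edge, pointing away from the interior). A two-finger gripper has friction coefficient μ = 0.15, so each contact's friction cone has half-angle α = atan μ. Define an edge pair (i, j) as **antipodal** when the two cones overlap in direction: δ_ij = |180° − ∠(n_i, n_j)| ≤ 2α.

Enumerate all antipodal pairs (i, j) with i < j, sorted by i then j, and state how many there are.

count = 1; pairs: (2,5)

α = atan 0.15 = 8.53°;  2α = 17.06°
n_0 = (-0.9803, -0.1974)
n_1 = (-0.5478, -0.8366)
n_2 = (+0.3178, -0.9482)
n_3 = (+0.9520, -0.3060)
n_4 = (+0.8745, +0.4850)
n_5 = (-0.3714, +0.9285)
  (0,1): δ = 134.60°  ·
  (0,2): δ = 82.85°  ·
  (0,3): δ = 29.20°  ·
  (0,4): δ = 17.63°  ·
  (0,5): δ = 100.42°  ·
  (1,2): δ = 128.25°  ·
  (1,3): δ = 74.60°  ·
  (1,4): δ = 27.77°  ·
  (1,5): δ = 55.02°  ·
  (2,3): δ = 126.35°  ·
  (2,4): δ = 79.52°  ·
  (2,5): δ = 3.27°  ✓
  (3,4): δ = 133.17°  ·
  (3,5): δ = 50.38°  ·
  (4,5): δ = 97.21°  ·
antipodal pairs: 1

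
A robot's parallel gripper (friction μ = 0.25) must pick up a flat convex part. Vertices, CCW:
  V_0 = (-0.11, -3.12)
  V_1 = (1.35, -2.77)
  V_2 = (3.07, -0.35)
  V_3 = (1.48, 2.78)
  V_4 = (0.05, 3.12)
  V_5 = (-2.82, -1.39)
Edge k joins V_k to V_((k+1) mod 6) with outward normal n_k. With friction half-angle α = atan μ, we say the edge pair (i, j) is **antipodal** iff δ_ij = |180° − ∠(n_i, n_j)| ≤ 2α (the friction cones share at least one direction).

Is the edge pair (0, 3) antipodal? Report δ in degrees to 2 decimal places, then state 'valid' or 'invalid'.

α = atan 0.25 = 14.04°;  2α = 28.07°
edge 0: e_0 = (+1.46, +0.35);  n_0 = (+0.2331, -0.9724)
edge 3: e_3 = (-1.43, +0.34);  n_3 = (+0.2313, +0.9729)
∠(n_0, n_3) = 153.14°
δ = |180° − 153.14°| = 26.86°
26.86° ≤ 2α = 28.07°  →  valid

δ = 26.86°, valid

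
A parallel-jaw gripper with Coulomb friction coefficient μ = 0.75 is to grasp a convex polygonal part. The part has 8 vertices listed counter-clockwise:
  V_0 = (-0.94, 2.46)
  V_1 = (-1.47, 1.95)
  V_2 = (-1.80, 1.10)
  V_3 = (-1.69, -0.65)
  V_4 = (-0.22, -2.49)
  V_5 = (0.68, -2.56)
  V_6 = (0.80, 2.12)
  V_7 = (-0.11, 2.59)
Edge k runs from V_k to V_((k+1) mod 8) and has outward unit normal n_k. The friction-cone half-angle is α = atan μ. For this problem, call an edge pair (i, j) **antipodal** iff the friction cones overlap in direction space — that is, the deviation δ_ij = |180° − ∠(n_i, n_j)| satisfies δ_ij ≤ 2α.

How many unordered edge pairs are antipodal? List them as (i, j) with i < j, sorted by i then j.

α = atan 0.75 = 36.87°;  2α = 73.74°
n_0 = (-0.6934, +0.7206)
n_1 = (-0.9322, +0.3619)
n_2 = (-0.9980, -0.0627)
n_3 = (-0.7813, -0.6242)
n_4 = (-0.0775, -0.9970)
n_5 = (+0.9997, -0.0256)
n_6 = (+0.4589, +0.8885)
n_7 = (-0.1547, +0.9880)
  (0,1): δ = 155.12°  ·
  (0,2): δ = 130.30°  ·
  (0,3): δ = 95.28°  ·
  (0,4): δ = 48.35°  ✓
  (0,5): δ = 44.63°  ✓
  (0,6): δ = 108.79°  ·
  (0,7): δ = 145.00°  ·
  (1,2): δ = 155.19°  ·
  (1,3): δ = 120.16°  ·
  (1,4): δ = 73.23°  ✓
  (1,5): δ = 19.75°  ✓
  (1,6): δ = 83.90°  ·
  (1,7): δ = 120.12°  ·
  (2,3): δ = 144.97°  ·
  (2,4): δ = 98.04°  ·
  (2,5): δ = 5.07°  ✓
  (2,6): δ = 59.09°  ✓
  (2,7): δ = 95.30°  ·
  (3,4): δ = 133.07°  ·
  (3,5): δ = 40.09°  ✓
  (3,6): δ = 24.06°  ✓
  (3,7): δ = 60.28°  ✓
  (4,5): δ = 87.02°  ·
  (4,6): δ = 22.87°  ✓
  (4,7): δ = 13.35°  ✓
  (5,6): δ = 115.85°  ·
  (5,7): δ = 79.63°  ·
  (6,7): δ = 143.78°  ·
antipodal pairs: 11

count = 11; pairs: (0,4), (0,5), (1,4), (1,5), (2,5), (2,6), (3,5), (3,6), (3,7), (4,6), (4,7)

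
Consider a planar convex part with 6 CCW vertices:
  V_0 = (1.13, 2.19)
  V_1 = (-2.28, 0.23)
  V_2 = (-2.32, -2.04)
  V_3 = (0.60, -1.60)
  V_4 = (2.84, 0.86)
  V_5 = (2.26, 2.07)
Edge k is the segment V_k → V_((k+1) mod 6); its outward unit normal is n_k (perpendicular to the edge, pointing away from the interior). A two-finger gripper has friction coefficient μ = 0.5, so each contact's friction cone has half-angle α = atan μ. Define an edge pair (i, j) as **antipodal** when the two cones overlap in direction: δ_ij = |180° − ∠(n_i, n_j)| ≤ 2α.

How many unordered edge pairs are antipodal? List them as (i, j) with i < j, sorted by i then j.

α = atan 0.5 = 26.57°;  2α = 53.13°
n_0 = (-0.4983, +0.8670)
n_1 = (-0.9998, +0.0176)
n_2 = (+0.1490, -0.9888)
n_3 = (+0.7394, -0.6733)
n_4 = (+0.9018, +0.4322)
n_5 = (+0.1056, +0.9944)
  (0,1): δ = 120.90°  ·
  (0,2): δ = 21.32°  ✓
  (0,3): δ = 17.79°  ✓
  (0,4): δ = 85.72°  ·
  (0,5): δ = 144.05°  ·
  (1,2): δ = 80.42°  ·
  (1,3): δ = 41.31°  ✓
  (1,4): δ = 26.62°  ✓
  (1,5): δ = 84.95°  ·
  (2,3): δ = 140.89°  ·
  (2,4): δ = 72.96°  ·
  (2,5): δ = 14.63°  ✓
  (3,4): δ = 112.07°  ·
  (3,5): δ = 53.74°  ·
  (4,5): δ = 121.67°  ·
antipodal pairs: 5

count = 5; pairs: (0,2), (0,3), (1,3), (1,4), (2,5)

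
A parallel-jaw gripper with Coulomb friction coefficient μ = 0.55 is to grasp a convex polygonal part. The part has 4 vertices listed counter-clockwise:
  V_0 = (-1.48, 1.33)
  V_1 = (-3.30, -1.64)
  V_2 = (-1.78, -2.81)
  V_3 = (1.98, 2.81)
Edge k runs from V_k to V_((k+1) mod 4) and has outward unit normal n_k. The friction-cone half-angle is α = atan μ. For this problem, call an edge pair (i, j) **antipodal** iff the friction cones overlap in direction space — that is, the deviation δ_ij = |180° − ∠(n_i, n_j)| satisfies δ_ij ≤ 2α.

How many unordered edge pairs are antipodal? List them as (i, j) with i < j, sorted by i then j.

count = 2; pairs: (0,2), (2,3)

α = atan 0.55 = 28.81°;  2α = 57.62°
n_0 = (-0.8526, +0.5225)
n_1 = (-0.6100, -0.7924)
n_2 = (+0.8311, -0.5561)
n_3 = (-0.3933, +0.9194)
  (0,1): δ = 96.09°  ·
  (0,2): δ = 2.28°  ✓
  (0,3): δ = 144.66°  ·
  (1,2): δ = 86.20°  ·
  (1,3): δ = 60.75°  ·
  (2,3): δ = 33.06°  ✓
antipodal pairs: 2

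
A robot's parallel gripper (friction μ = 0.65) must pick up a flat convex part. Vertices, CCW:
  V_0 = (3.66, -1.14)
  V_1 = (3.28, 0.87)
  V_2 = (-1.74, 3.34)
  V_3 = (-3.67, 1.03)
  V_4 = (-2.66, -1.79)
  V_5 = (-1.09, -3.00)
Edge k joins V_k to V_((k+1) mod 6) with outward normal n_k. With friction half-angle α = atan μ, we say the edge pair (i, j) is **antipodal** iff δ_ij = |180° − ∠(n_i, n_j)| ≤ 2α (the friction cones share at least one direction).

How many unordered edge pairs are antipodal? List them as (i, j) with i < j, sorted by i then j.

α = atan 0.65 = 33.02°;  2α = 66.05°
n_0 = (+0.9826, +0.1858)
n_1 = (+0.4415, +0.8973)
n_2 = (-0.7674, +0.6412)
n_3 = (-0.9414, -0.3372)
n_4 = (-0.6104, -0.7921)
n_5 = (+0.3646, -0.9312)
  (0,1): δ = 126.90°  ·
  (0,2): δ = 50.58°  ✓
  (0,3): δ = 9.00°  ✓
  (0,4): δ = 41.67°  ✓
  (0,5): δ = 100.68°  ·
  (1,2): δ = 103.68°  ·
  (1,3): δ = 44.10°  ✓
  (1,4): δ = 11.42°  ✓
  (1,5): δ = 47.58°  ✓
  (2,3): δ = 120.42°  ·
  (2,4): δ = 87.74°  ·
  (2,5): δ = 28.74°  ✓
  (3,4): δ = 147.33°  ·
  (3,5): δ = 88.32°  ·
  (4,5): δ = 120.99°  ·
antipodal pairs: 7

count = 7; pairs: (0,2), (0,3), (0,4), (1,3), (1,4), (1,5), (2,5)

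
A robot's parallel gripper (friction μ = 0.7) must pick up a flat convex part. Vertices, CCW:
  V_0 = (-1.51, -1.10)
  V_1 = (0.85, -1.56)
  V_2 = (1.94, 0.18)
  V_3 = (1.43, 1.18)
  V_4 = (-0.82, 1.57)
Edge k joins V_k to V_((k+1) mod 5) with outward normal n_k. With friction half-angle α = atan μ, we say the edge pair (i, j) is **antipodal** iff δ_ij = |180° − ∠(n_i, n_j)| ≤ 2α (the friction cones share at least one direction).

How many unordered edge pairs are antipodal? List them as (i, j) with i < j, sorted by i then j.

count = 5; pairs: (0,2), (0,3), (1,3), (1,4), (2,4)

α = atan 0.7 = 34.99°;  2α = 69.98°
n_0 = (-0.1913, -0.9815)
n_1 = (+0.8475, -0.5309)
n_2 = (+0.8908, +0.4543)
n_3 = (+0.1708, +0.9853)
n_4 = (-0.9682, +0.2502)
  (0,1): δ = 111.04°  ·
  (0,2): δ = 51.95°  ✓
  (0,3): δ = 1.20°  ✓
  (0,4): δ = 86.54°  ·
  (1,2): δ = 120.91°  ·
  (1,3): δ = 67.77°  ✓
  (1,4): δ = 17.57°  ✓
  (2,3): δ = 126.86°  ·
  (2,4): δ = 41.51°  ✓
  (3,4): δ = 94.66°  ·
antipodal pairs: 5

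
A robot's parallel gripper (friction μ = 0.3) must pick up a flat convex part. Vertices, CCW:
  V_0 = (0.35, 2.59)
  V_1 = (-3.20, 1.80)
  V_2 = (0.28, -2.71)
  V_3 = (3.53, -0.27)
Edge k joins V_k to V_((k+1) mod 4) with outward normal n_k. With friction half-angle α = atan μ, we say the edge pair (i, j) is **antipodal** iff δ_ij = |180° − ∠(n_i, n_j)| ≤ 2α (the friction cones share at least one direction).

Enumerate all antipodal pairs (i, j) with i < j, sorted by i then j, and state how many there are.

α = atan 0.3 = 16.70°;  2α = 33.40°
n_0 = (-0.2172, +0.9761)
n_1 = (-0.7917, -0.6109)
n_2 = (+0.6004, -0.7997)
n_3 = (+0.6687, +0.7435)
  (0,1): δ = 64.89°  ·
  (0,2): δ = 24.35°  ✓
  (0,3): δ = 125.49°  ·
  (1,2): δ = 90.76°  ·
  (1,3): δ = 10.38°  ✓
  (2,3): δ = 78.87°  ·
antipodal pairs: 2

count = 2; pairs: (0,2), (1,3)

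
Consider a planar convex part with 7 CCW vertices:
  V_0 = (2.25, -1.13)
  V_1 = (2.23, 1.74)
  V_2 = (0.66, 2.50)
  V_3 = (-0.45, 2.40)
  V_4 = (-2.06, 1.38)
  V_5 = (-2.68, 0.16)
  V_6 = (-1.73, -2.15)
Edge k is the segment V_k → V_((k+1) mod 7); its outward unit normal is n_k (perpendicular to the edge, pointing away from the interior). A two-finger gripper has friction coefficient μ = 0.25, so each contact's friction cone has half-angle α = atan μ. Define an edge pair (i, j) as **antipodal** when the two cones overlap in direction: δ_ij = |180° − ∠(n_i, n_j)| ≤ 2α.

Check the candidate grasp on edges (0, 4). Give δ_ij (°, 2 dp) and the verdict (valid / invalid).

δ = 27.34°, valid

α = atan 0.25 = 14.04°;  2α = 28.07°
edge 0: e_0 = (-0.02, +2.87);  n_0 = (+1.0000, +0.0070)
edge 4: e_4 = (-0.62, -1.22);  n_4 = (-0.8915, +0.4530)
∠(n_0, n_4) = 152.66°
δ = |180° − 152.66°| = 27.34°
27.34° ≤ 2α = 28.07°  →  valid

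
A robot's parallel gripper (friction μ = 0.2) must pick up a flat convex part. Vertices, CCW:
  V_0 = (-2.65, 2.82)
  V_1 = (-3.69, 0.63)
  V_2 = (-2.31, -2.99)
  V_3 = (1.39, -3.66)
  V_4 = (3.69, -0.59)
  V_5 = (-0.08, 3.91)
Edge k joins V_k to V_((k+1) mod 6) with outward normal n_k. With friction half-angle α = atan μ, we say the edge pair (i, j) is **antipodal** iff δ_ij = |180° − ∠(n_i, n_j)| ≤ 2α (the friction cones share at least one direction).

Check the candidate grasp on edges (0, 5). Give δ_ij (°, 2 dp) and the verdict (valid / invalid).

δ = 138.39°, invalid

α = atan 0.2 = 11.31°;  2α = 22.62°
edge 0: e_0 = (-1.04, -2.19);  n_0 = (-0.9033, +0.4290)
edge 5: e_5 = (-2.57, -1.09);  n_5 = (-0.3905, +0.9206)
∠(n_0, n_5) = 41.61°
δ = |180° − 41.61°| = 138.39°
138.39° > 2α = 22.62°  →  invalid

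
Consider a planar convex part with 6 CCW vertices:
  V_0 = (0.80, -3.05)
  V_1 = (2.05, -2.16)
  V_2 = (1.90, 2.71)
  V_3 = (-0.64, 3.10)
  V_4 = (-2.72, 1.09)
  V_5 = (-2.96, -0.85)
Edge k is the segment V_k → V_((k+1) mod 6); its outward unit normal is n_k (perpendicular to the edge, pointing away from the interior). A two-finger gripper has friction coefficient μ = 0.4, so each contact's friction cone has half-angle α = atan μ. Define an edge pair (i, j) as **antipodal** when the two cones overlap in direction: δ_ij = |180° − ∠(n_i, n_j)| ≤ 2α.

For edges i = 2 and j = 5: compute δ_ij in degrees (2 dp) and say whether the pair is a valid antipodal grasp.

δ = 21.60°, valid

α = atan 0.4 = 21.80°;  2α = 43.60°
edge 2: e_2 = (-2.54, +0.39);  n_2 = (+0.1518, +0.9884)
edge 5: e_5 = (+3.76, -2.20);  n_5 = (-0.5050, -0.8631)
∠(n_2, n_5) = 158.40°
δ = |180° − 158.40°| = 21.60°
21.60° ≤ 2α = 43.60°  →  valid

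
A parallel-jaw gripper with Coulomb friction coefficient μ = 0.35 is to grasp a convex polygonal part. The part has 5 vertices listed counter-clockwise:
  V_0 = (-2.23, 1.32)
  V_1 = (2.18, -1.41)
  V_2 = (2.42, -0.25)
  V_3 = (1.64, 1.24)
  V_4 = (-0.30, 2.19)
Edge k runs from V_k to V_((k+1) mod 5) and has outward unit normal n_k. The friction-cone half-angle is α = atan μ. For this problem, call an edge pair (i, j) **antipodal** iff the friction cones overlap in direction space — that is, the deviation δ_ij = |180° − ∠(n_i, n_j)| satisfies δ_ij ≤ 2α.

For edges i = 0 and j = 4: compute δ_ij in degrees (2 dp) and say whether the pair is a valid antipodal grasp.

α = atan 0.35 = 19.29°;  2α = 38.58°
edge 0: e_0 = (+4.41, -2.73);  n_0 = (-0.5264, -0.8503)
edge 4: e_4 = (-1.93, -0.87);  n_4 = (-0.4110, +0.9117)
∠(n_0, n_4) = 123.98°
δ = |180° − 123.98°| = 56.02°
56.02° > 2α = 38.58°  →  invalid

δ = 56.02°, invalid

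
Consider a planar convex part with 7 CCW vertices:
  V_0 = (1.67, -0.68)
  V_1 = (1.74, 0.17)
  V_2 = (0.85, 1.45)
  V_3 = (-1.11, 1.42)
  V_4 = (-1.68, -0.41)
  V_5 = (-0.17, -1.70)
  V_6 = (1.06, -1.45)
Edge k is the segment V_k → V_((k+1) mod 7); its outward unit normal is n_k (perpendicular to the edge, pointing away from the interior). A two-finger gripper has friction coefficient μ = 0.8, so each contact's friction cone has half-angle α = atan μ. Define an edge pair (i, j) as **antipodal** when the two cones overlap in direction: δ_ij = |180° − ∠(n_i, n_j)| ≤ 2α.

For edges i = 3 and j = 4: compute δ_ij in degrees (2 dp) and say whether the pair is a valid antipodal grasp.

α = atan 0.8 = 38.66°;  2α = 77.32°
edge 3: e_3 = (-0.57, -1.83);  n_3 = (-0.9548, +0.2974)
edge 4: e_4 = (+1.51, -1.29);  n_4 = (-0.6495, -0.7603)
∠(n_3, n_4) = 66.79°
δ = |180° − 66.79°| = 113.21°
113.21° > 2α = 77.32°  →  invalid

δ = 113.21°, invalid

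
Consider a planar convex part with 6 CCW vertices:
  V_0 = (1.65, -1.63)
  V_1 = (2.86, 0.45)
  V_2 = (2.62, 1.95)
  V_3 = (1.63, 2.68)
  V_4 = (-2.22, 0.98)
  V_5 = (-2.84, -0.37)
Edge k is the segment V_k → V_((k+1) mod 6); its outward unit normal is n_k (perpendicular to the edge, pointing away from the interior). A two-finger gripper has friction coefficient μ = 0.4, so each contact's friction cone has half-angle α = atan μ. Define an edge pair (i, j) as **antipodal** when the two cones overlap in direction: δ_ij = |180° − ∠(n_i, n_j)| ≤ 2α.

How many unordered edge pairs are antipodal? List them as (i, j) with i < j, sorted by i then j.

count = 5; pairs: (0,3), (0,4), (1,4), (2,5), (3,5)

α = atan 0.4 = 21.80°;  2α = 43.60°
n_0 = (+0.8644, -0.5028)
n_1 = (+0.9874, +0.1580)
n_2 = (+0.5935, +0.8049)
n_3 = (-0.4039, +0.9148)
n_4 = (-0.9087, +0.4173)
n_5 = (-0.2702, -0.9628)
  (0,1): δ = 140.72°  ·
  (0,2): δ = 96.22°  ·
  (0,3): δ = 35.99°  ✓
  (0,4): δ = 5.52°  ✓
  (0,5): δ = 104.51°  ·
  (1,2): δ = 135.49°  ·
  (1,3): δ = 75.27°  ·
  (1,4): δ = 33.76°  ✓
  (1,5): δ = 65.23°  ·
  (2,3): δ = 119.77°  ·
  (2,4): δ = 78.26°  ·
  (2,5): δ = 20.73°  ✓
  (3,4): δ = 138.49°  ·
  (3,5): δ = 39.50°  ✓
  (4,5): δ = 81.01°  ·
antipodal pairs: 5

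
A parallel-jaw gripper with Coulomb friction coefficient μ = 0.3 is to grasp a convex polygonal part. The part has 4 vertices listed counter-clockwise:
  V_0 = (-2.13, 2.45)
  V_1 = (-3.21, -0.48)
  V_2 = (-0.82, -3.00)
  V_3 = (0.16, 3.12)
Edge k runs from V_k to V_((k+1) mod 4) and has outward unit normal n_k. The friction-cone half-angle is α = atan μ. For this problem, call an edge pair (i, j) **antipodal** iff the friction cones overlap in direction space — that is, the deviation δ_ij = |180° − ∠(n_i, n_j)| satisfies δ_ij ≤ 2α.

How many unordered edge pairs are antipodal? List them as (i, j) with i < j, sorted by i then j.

α = atan 0.3 = 16.70°;  2α = 33.40°
n_0 = (-0.9383, +0.3459)
n_1 = (-0.7256, -0.6881)
n_2 = (+0.9874, -0.1581)
n_3 = (-0.2808, +0.9598)
  (0,1): δ = 116.28°  ·
  (0,2): δ = 11.14°  ✓
  (0,3): δ = 126.54°  ·
  (1,2): δ = 52.58°  ·
  (1,3): δ = 62.82°  ·
  (2,3): δ = 64.59°  ·
antipodal pairs: 1

count = 1; pairs: (0,2)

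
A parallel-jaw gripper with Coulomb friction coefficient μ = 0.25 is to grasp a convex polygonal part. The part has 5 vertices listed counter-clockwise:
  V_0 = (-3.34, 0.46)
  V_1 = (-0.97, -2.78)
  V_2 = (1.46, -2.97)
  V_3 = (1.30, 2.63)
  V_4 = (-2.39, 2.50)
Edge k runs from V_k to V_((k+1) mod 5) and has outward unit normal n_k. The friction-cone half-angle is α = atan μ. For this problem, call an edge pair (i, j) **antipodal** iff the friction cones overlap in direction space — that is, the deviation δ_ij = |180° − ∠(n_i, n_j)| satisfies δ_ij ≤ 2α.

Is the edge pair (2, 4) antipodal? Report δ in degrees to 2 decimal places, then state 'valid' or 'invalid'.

α = atan 0.25 = 14.04°;  2α = 28.07°
edge 2: e_2 = (-0.16, +5.60);  n_2 = (+0.9996, +0.0286)
edge 4: e_4 = (-0.95, -2.04);  n_4 = (-0.9065, +0.4222)
∠(n_2, n_4) = 153.39°
δ = |180° − 153.39°| = 26.61°
26.61° ≤ 2α = 28.07°  →  valid

δ = 26.61°, valid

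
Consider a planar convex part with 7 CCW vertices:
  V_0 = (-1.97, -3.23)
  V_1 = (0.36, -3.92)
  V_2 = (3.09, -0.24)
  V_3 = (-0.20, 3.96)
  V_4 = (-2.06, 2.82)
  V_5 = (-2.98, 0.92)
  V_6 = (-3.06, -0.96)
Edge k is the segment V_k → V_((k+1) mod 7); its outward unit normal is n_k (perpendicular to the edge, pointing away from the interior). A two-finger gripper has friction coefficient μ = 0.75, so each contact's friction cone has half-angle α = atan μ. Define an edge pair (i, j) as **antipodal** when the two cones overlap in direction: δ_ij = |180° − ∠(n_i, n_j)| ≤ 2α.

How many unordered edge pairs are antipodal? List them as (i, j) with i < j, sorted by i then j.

count = 9; pairs: (0,2), (0,3), (1,3), (1,4), (1,5), (1,6), (2,4), (2,5), (2,6)

α = atan 0.75 = 36.87°;  2α = 73.74°
n_0 = (-0.2839, -0.9588)
n_1 = (+0.8031, -0.5958)
n_2 = (+0.7872, +0.6167)
n_3 = (-0.5226, +0.8526)
n_4 = (-0.9000, +0.4358)
n_5 = (-0.9991, +0.0425)
n_6 = (-0.9015, -0.4329)
  (0,1): δ = 110.07°  ·
  (0,2): δ = 35.43°  ✓
  (0,3): δ = 48.00°  ✓
  (0,4): δ = 80.66°  ·
  (0,5): δ = 104.06°  ·
  (0,6): δ = 132.15°  ·
  (1,2): δ = 105.36°  ·
  (1,3): δ = 21.93°  ✓
  (1,4): δ = 10.73°  ✓
  (1,5): δ = 34.13°  ✓
  (1,6): δ = 62.22°  ✓
  (2,3): δ = 96.57°  ·
  (2,4): δ = 63.91°  ✓
  (2,5): δ = 40.51°  ✓
  (2,6): δ = 12.42°  ✓
  (3,4): δ = 147.34°  ·
  (3,5): δ = 123.94°  ·
  (3,6): δ = 95.86°  ·
  (4,5): δ = 156.60°  ·
  (4,6): δ = 128.51°  ·
  (5,6): δ = 151.91°  ·
antipodal pairs: 9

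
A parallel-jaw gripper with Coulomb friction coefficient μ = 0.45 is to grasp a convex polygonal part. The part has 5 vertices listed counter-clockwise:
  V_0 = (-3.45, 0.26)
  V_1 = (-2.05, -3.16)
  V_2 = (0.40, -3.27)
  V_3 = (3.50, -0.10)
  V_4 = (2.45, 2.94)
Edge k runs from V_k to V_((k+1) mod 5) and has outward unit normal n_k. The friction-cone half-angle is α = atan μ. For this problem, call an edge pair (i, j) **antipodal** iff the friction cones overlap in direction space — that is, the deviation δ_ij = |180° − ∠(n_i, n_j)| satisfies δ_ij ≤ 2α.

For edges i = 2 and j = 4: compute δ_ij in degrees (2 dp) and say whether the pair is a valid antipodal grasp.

δ = 21.21°, valid

α = atan 0.45 = 24.23°;  2α = 48.46°
edge 2: e_2 = (+3.10, +3.17);  n_2 = (+0.7150, -0.6992)
edge 4: e_4 = (-5.90, -2.68);  n_4 = (-0.4136, +0.9105)
∠(n_2, n_4) = 158.79°
δ = |180° − 158.79°| = 21.21°
21.21° ≤ 2α = 48.46°  →  valid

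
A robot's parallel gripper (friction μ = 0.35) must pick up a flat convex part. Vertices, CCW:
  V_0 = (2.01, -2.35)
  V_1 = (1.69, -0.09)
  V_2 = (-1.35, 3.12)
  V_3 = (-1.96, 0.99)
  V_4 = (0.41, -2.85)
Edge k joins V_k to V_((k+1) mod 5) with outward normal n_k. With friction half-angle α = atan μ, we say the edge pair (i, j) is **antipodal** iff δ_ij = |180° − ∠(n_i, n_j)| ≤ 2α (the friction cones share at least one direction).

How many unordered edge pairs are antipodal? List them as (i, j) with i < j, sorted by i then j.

α = atan 0.35 = 19.29°;  2α = 38.58°
n_0 = (+0.9901, +0.1402)
n_1 = (+0.7261, +0.6876)
n_2 = (-0.9614, +0.2753)
n_3 = (-0.8510, -0.5252)
n_4 = (+0.2983, -0.9545)
  (0,1): δ = 144.62°  ·
  (0,2): δ = 24.04°  ✓
  (0,3): δ = 23.62°  ✓
  (0,4): δ = 99.29°  ·
  (1,2): δ = 59.42°  ·
  (1,3): δ = 11.76°  ✓
  (1,4): δ = 63.91°  ·
  (2,3): δ = 132.34°  ·
  (2,4): δ = 56.67°  ·
  (3,4): δ = 104.33°  ·
antipodal pairs: 3

count = 3; pairs: (0,2), (0,3), (1,3)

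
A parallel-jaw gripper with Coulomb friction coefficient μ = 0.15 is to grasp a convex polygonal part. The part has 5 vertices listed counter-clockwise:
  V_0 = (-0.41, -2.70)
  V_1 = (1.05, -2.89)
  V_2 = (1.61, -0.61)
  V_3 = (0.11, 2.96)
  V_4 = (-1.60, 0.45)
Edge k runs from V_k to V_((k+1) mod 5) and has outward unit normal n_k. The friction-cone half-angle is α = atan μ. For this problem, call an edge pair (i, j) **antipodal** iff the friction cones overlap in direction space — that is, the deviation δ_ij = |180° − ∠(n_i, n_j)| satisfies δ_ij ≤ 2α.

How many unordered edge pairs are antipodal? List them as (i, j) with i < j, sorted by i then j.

α = atan 0.15 = 8.53°;  2α = 17.06°
n_0 = (-0.1290, -0.9916)
n_1 = (+0.9711, -0.2385)
n_2 = (+0.9219, +0.3874)
n_3 = (-0.8264, +0.5630)
n_4 = (-0.9355, -0.3534)
  (0,1): δ = 96.38°  ·
  (0,2): δ = 59.79°  ·
  (0,3): δ = 63.15°  ·
  (0,4): δ = 118.11°  ·
  (1,2): δ = 143.41°  ·
  (1,3): δ = 20.47°  ·
  (1,4): δ = 34.49°  ·
  (2,3): δ = 57.06°  ·
  (2,4): δ = 2.10°  ✓
  (3,4): δ = 125.04°  ·
antipodal pairs: 1

count = 1; pairs: (2,4)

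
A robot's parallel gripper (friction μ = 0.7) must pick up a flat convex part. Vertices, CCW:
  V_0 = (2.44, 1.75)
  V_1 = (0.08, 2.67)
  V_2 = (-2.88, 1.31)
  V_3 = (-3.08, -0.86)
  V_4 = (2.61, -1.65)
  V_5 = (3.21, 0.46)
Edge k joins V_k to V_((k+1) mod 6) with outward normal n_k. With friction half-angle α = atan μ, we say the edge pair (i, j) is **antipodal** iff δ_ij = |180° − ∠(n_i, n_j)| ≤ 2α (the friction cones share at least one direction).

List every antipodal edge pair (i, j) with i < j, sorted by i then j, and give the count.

count = 6; pairs: (0,3), (1,3), (1,4), (2,4), (2,5), (3,5)

α = atan 0.7 = 34.99°;  2α = 69.98°
n_0 = (+0.3632, +0.9317)
n_1 = (-0.4175, +0.9087)
n_2 = (-0.9958, +0.0918)
n_3 = (-0.1375, -0.9905)
n_4 = (+0.9619, -0.2735)
n_5 = (+0.8587, +0.5125)
  (0,1): δ = 134.03°  ·
  (0,2): δ = 73.97°  ·
  (0,3): δ = 13.39°  ✓
  (0,4): δ = 95.42°  ·
  (0,5): δ = 142.13°  ·
  (1,2): δ = 119.94°  ·
  (1,3): δ = 32.58°  ✓
  (1,4): δ = 49.45°  ✓
  (1,5): δ = 96.16°  ·
  (2,3): δ = 92.64°  ·
  (2,4): δ = 10.61°  ✓
  (2,5): δ = 36.10°  ✓
  (3,4): δ = 97.97°  ·
  (3,5): δ = 51.26°  ✓
  (4,5): δ = 133.29°  ·
antipodal pairs: 6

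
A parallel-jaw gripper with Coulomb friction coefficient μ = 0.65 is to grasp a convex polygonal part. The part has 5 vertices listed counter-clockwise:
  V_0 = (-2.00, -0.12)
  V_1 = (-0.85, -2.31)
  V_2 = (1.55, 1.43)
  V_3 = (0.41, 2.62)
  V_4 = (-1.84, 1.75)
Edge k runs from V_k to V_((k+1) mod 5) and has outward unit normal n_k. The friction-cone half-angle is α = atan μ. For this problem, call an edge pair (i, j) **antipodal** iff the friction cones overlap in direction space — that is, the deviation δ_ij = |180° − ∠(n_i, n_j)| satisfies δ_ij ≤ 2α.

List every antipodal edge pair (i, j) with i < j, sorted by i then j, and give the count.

α = atan 0.65 = 33.02°;  2α = 66.05°
n_0 = (-0.8854, -0.4649)
n_1 = (+0.8416, -0.5401)
n_2 = (+0.7221, +0.6918)
n_3 = (-0.3606, +0.9327)
n_4 = (-0.9964, +0.0853)
  (0,1): δ = 60.39°  ✓
  (0,2): δ = 16.07°  ✓
  (0,3): δ = 83.44°  ·
  (0,4): δ = 147.40°  ·
  (1,2): δ = 103.54°  ·
  (1,3): δ = 36.17°  ✓
  (1,4): δ = 27.80°  ✓
  (2,3): δ = 112.63°  ·
  (2,4): δ = 48.66°  ✓
  (3,4): δ = 116.03°  ·
antipodal pairs: 5

count = 5; pairs: (0,1), (0,2), (1,3), (1,4), (2,4)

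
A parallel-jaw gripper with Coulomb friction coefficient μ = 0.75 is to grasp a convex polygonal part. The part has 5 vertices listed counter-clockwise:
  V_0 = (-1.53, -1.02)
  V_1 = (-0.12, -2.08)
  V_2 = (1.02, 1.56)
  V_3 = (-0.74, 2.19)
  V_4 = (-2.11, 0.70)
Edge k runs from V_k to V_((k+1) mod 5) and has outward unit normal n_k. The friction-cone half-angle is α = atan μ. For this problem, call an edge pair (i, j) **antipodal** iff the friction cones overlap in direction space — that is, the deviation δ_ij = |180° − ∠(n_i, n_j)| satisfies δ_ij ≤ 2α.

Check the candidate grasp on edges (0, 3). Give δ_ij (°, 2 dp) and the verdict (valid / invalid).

α = atan 0.75 = 36.87°;  2α = 73.74°
edge 0: e_0 = (+1.41, -1.06);  n_0 = (-0.6009, -0.7993)
edge 3: e_3 = (-1.37, -1.49);  n_3 = (-0.7361, +0.6768)
∠(n_0, n_3) = 95.66°
δ = |180° − 95.66°| = 84.34°
84.34° > 2α = 73.74°  →  invalid

δ = 84.34°, invalid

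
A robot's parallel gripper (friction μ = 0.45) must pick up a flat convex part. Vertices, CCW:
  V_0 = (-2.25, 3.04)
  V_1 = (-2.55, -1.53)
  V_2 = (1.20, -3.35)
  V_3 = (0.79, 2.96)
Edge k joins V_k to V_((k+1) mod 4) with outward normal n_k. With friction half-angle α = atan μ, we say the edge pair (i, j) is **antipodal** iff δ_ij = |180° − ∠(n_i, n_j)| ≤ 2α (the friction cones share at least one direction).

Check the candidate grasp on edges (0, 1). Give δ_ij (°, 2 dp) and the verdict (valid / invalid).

α = atan 0.45 = 24.23°;  2α = 48.46°
edge 0: e_0 = (-0.30, -4.57);  n_0 = (-0.9979, +0.0655)
edge 1: e_1 = (+3.75, -1.82);  n_1 = (-0.4366, -0.8996)
∠(n_0, n_1) = 67.87°
δ = |180° − 67.87°| = 112.13°
112.13° > 2α = 48.46°  →  invalid

δ = 112.13°, invalid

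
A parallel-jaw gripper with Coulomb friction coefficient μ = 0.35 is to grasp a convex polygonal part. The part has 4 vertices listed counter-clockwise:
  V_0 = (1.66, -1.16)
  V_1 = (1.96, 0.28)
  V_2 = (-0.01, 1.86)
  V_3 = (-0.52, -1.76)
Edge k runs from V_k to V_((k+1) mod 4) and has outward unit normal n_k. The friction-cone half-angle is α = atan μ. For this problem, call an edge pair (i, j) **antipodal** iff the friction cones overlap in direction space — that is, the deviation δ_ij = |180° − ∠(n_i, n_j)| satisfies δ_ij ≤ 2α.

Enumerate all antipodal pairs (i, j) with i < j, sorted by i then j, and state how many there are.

α = atan 0.35 = 19.29°;  2α = 38.58°
n_0 = (+0.9790, -0.2040)
n_1 = (+0.6257, +0.7801)
n_2 = (-0.9902, +0.1395)
n_3 = (+0.2654, -0.9641)
  (0,1): δ = 116.96°  ·
  (0,2): δ = 3.75°  ✓
  (0,3): δ = 117.16°  ·
  (1,2): δ = 59.29°  ·
  (1,3): δ = 54.12°  ·
  (2,3): δ = 66.59°  ·
antipodal pairs: 1

count = 1; pairs: (0,2)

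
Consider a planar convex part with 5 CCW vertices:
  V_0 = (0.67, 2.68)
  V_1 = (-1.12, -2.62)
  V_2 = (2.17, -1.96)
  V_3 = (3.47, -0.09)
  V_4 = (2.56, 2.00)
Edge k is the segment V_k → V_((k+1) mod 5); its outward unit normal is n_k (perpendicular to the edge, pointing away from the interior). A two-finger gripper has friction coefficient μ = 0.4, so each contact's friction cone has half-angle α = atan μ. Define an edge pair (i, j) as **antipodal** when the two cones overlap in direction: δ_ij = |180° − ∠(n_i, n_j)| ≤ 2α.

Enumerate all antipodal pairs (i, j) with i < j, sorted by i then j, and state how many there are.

α = atan 0.4 = 21.80°;  2α = 43.60°
n_0 = (-0.9474, +0.3200)
n_1 = (+0.1967, -0.9805)
n_2 = (+0.8211, -0.5708)
n_3 = (+0.9169, +0.3992)
n_4 = (+0.3385, +0.9410)
  (0,1): δ = 59.99°  ·
  (0,2): δ = 16.14°  ✓
  (0,3): δ = 42.19°  ✓
  (0,4): δ = 88.87°  ·
  (1,2): δ = 136.15°  ·
  (1,3): δ = 77.81°  ·
  (1,4): δ = 31.13°  ✓
  (2,3): δ = 121.66°  ·
  (2,4): δ = 74.98°  ·
  (3,4): δ = 133.32°  ·
antipodal pairs: 3

count = 3; pairs: (0,2), (0,3), (1,4)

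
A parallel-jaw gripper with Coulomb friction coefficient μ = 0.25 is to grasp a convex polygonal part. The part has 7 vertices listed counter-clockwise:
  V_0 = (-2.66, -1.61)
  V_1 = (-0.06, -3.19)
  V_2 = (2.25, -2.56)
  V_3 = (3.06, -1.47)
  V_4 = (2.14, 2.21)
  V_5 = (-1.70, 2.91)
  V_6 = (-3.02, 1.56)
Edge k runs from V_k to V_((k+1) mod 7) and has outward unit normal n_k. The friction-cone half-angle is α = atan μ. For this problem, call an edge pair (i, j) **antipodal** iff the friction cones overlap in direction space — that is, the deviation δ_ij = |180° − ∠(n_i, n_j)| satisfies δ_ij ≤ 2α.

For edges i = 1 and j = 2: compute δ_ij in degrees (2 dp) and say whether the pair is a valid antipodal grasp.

α = atan 0.25 = 14.04°;  2α = 28.07°
edge 1: e_1 = (+2.31, +0.63);  n_1 = (+0.2631, -0.9648)
edge 2: e_2 = (+0.81, +1.09);  n_2 = (+0.8026, -0.5965)
∠(n_1, n_2) = 38.13°
δ = |180° − 38.13°| = 141.87°
141.87° > 2α = 28.07°  →  invalid

δ = 141.87°, invalid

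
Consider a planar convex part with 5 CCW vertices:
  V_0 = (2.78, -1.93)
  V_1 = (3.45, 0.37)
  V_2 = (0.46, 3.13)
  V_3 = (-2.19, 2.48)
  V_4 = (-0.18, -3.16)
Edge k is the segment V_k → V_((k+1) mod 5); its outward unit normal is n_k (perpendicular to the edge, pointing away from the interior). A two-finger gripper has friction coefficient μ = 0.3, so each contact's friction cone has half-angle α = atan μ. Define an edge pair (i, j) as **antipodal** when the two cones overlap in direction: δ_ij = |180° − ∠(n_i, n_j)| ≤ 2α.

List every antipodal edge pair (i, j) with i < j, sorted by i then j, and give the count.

count = 2; pairs: (1,3), (2,4)

α = atan 0.3 = 16.70°;  2α = 33.40°
n_0 = (+0.9601, -0.2797)
n_1 = (+0.6783, +0.7348)
n_2 = (-0.2382, +0.9712)
n_3 = (-0.9420, -0.3357)
n_4 = (+0.3837, -0.9234)
  (0,1): δ = 116.47°  ·
  (0,2): δ = 59.98°  ·
  (0,3): δ = 35.86°  ·
  (0,4): δ = 128.81°  ·
  (1,2): δ = 123.51°  ·
  (1,3): δ = 27.68°  ✓
  (1,4): δ = 65.27°  ·
  (2,3): δ = 84.17°  ·
  (2,4): δ = 8.78°  ✓
  (3,4): δ = 87.05°  ·
antipodal pairs: 2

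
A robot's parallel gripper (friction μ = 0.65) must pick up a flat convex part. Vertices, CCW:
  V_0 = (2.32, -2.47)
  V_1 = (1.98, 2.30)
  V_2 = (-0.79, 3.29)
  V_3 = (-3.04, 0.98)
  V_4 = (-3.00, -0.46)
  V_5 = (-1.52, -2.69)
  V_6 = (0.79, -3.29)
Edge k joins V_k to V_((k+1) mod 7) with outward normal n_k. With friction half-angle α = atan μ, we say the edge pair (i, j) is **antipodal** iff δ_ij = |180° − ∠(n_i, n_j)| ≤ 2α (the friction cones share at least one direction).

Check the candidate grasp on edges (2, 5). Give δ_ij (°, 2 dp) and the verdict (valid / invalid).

α = atan 0.65 = 33.02°;  2α = 66.05°
edge 2: e_2 = (-2.25, -2.31);  n_2 = (-0.7163, +0.6977)
edge 5: e_5 = (+2.31, -0.60);  n_5 = (-0.2514, -0.9679)
∠(n_2, n_5) = 119.69°
δ = |180° − 119.69°| = 60.31°
60.31° ≤ 2α = 66.05°  →  valid

δ = 60.31°, valid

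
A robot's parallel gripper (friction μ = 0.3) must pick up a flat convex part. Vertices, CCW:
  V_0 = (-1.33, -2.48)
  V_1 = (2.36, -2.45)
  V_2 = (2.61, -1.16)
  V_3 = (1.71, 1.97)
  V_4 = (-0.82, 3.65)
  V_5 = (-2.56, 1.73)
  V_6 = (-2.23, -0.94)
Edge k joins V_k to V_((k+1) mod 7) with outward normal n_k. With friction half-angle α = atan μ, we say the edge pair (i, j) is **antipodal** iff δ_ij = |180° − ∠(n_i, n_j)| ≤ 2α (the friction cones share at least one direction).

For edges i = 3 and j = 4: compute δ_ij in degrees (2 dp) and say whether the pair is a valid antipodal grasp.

δ = 98.60°, invalid

α = atan 0.3 = 16.70°;  2α = 33.40°
edge 3: e_3 = (-2.53, +1.68);  n_3 = (+0.5532, +0.8331)
edge 4: e_4 = (-1.74, -1.92);  n_4 = (-0.7410, +0.6715)
∠(n_3, n_4) = 81.40°
δ = |180° − 81.40°| = 98.60°
98.60° > 2α = 33.40°  →  invalid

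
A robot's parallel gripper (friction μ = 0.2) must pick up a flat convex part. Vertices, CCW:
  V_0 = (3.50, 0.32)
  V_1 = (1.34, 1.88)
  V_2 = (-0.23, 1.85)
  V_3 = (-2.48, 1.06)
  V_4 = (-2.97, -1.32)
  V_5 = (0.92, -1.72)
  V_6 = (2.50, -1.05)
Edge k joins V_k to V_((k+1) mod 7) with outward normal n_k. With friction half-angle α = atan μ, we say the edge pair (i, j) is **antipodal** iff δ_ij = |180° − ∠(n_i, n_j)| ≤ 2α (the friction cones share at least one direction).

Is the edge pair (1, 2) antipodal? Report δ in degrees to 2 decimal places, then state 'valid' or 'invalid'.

α = atan 0.2 = 11.31°;  2α = 22.62°
edge 1: e_1 = (-1.57, -0.03);  n_1 = (-0.0191, +0.9998)
edge 2: e_2 = (-2.25, -0.79);  n_2 = (-0.3313, +0.9435)
∠(n_1, n_2) = 18.25°
δ = |180° − 18.25°| = 161.75°
161.75° > 2α = 22.62°  →  invalid

δ = 161.75°, invalid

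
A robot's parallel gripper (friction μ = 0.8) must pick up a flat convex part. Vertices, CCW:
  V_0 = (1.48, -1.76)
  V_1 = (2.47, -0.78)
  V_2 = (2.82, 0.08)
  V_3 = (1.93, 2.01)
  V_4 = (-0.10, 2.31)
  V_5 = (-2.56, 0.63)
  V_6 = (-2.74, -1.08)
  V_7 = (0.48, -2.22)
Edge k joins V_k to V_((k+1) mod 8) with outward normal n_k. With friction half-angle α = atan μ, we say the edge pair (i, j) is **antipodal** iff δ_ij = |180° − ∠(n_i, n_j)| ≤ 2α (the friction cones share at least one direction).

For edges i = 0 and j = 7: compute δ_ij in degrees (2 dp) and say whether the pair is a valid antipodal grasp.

δ = 159.99°, invalid

α = atan 0.8 = 38.66°;  2α = 77.32°
edge 0: e_0 = (+0.99, +0.98);  n_0 = (+0.7035, -0.7107)
edge 7: e_7 = (+1.00, +0.46);  n_7 = (+0.4179, -0.9085)
∠(n_0, n_7) = 20.01°
δ = |180° − 20.01°| = 159.99°
159.99° > 2α = 77.32°  →  invalid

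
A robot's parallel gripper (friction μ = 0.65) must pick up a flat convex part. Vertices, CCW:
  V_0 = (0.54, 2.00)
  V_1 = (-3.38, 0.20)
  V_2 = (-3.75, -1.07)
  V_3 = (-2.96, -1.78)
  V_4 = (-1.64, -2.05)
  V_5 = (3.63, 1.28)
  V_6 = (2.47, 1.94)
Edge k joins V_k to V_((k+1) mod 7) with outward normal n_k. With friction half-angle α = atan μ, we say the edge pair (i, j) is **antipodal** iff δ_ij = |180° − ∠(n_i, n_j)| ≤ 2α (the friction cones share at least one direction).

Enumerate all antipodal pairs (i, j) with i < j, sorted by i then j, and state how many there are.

count = 9; pairs: (0,3), (0,4), (1,4), (2,5), (2,6), (3,5), (3,6), (4,5), (4,6)

α = atan 0.65 = 33.02°;  2α = 66.05°
n_0 = (-0.4173, +0.9088)
n_1 = (-0.9601, +0.2797)
n_2 = (-0.6684, -0.7438)
n_3 = (-0.2004, -0.9797)
n_4 = (+0.5342, -0.8454)
n_5 = (+0.4945, +0.8692)
n_6 = (+0.0311, +0.9995)
  (0,1): δ = 130.91°  ·
  (0,2): δ = 66.61°  ·
  (0,3): δ = 36.22°  ✓
  (0,4): δ = 7.62°  ✓
  (0,5): δ = 125.70°  ·
  (0,6): δ = 153.56°  ·
  (1,2): δ = 115.70°  ·
  (1,3): δ = 85.32°  ·
  (1,4): δ = 41.47°  ✓
  (1,5): δ = 76.60°  ·
  (1,6): δ = 104.46°  ·
  (2,3): δ = 149.61°  ·
  (2,4): δ = 105.76°  ·
  (2,5): δ = 12.31°  ✓
  (2,6): δ = 40.17°  ✓
  (3,4): δ = 136.15°  ·
  (3,5): δ = 18.08°  ✓
  (3,6): δ = 9.78°  ✓
  (4,5): δ = 61.93°  ✓
  (4,6): δ = 34.07°  ✓
  (5,6): δ = 152.14°  ·
antipodal pairs: 9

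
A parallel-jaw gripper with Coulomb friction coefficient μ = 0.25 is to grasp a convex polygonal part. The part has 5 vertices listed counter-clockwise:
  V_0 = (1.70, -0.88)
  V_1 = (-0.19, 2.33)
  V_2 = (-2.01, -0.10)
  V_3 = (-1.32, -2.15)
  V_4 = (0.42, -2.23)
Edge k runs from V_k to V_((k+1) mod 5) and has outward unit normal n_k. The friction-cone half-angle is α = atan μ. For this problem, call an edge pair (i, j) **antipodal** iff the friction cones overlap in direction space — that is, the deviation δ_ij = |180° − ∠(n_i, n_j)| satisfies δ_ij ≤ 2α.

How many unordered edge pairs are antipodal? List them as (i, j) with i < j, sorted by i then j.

count = 2; pairs: (0,2), (1,4)

α = atan 0.25 = 14.04°;  2α = 28.07°
n_0 = (+0.8617, +0.5074)
n_1 = (-0.8004, +0.5995)
n_2 = (-0.9478, -0.3190)
n_3 = (-0.0459, -0.9989)
n_4 = (+0.7257, -0.6880)
  (0,1): δ = 67.32°  ·
  (0,2): δ = 11.89°  ✓
  (0,3): δ = 56.88°  ·
  (0,4): δ = 106.04°  ·
  (1,2): δ = 124.57°  ·
  (1,3): δ = 55.80°  ·
  (1,4): δ = 6.64°  ✓
  (2,3): δ = 111.23°  ·
  (2,4): δ = 62.08°  ·
  (3,4): δ = 130.84°  ·
antipodal pairs: 2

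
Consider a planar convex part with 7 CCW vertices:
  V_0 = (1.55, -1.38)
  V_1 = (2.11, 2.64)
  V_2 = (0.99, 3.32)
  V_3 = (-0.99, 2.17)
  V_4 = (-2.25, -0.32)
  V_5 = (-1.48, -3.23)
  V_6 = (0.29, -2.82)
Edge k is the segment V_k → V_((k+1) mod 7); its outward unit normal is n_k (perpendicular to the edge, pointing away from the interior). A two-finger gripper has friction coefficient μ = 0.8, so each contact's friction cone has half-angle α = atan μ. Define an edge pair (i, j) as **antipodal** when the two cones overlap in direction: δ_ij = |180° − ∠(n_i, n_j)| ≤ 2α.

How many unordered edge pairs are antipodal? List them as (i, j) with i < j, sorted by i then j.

α = atan 0.8 = 38.66°;  2α = 77.32°
n_0 = (+0.9904, -0.1380)
n_1 = (+0.5190, +0.8548)
n_2 = (-0.5022, +0.8647)
n_3 = (-0.8923, +0.4515)
n_4 = (-0.9667, -0.2558)
n_5 = (+0.2257, -0.9742)
n_6 = (+0.7526, -0.6585)
  (0,1): δ = 113.33°  ·
  (0,2): δ = 51.92°  ✓
  (0,3): δ = 18.91°  ✓
  (0,4): δ = 22.75°  ✓
  (0,5): δ = 110.97°  ·
  (0,6): δ = 146.74°  ·
  (1,2): δ = 118.59°  ·
  (1,3): δ = 85.58°  ·
  (1,4): δ = 43.92°  ✓
  (1,5): δ = 44.31°  ✓
  (1,6): δ = 80.08°  ·
  (2,3): δ = 146.99°  ·
  (2,4): δ = 105.33°  ·
  (2,5): δ = 17.11°  ✓
  (2,6): δ = 18.67°  ✓
  (3,4): δ = 138.34°  ·
  (3,5): δ = 50.12°  ✓
  (3,6): δ = 14.35°  ✓
  (4,5): δ = 91.78°  ·
  (4,6): δ = 56.01°  ✓
  (5,6): δ = 144.23°  ·
antipodal pairs: 10

count = 10; pairs: (0,2), (0,3), (0,4), (1,4), (1,5), (2,5), (2,6), (3,5), (3,6), (4,6)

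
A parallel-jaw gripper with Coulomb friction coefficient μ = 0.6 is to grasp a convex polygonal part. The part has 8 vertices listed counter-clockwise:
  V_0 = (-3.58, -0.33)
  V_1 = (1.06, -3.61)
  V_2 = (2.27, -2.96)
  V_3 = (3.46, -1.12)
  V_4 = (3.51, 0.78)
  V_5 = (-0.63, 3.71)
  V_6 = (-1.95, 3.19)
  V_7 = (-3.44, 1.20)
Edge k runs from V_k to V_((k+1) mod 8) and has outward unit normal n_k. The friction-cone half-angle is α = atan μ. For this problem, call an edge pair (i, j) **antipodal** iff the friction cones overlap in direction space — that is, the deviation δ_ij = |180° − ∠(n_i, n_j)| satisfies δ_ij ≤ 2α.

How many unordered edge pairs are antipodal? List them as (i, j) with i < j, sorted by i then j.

count = 12; pairs: (0,3), (0,4), (0,5), (1,5), (1,6), (1,7), (2,5), (2,6), (2,7), (3,6), (3,7), (4,7)

α = atan 0.6 = 30.96°;  2α = 61.93°
n_0 = (-0.5772, -0.8166)
n_1 = (+0.4732, -0.8809)
n_2 = (+0.8397, -0.5431)
n_3 = (+0.9997, -0.0263)
n_4 = (+0.5777, +0.8163)
n_5 = (-0.3665, +0.9304)
n_6 = (-0.8005, +0.5994)
n_7 = (-0.9958, +0.0911)
  (0,1): δ = 116.50°  ·
  (0,2): δ = 87.64°  ·
  (0,3): δ = 56.25°  ✓
  (0,4): δ = 0.03°  ✓
  (0,5): δ = 56.76°  ✓
  (0,6): δ = 88.43°  ·
  (0,7): δ = 120.03°  ·
  (1,2): δ = 151.14°  ·
  (1,3): δ = 119.75°  ·
  (1,4): δ = 63.53°  ·
  (1,5): δ = 6.74°  ✓
  (1,6): δ = 24.93°  ✓
  (1,7): δ = 56.53°  ✓
  (2,3): δ = 148.62°  ·
  (2,4): δ = 92.40°  ·
  (2,5): δ = 35.61°  ✓
  (2,6): δ = 3.93°  ✓
  (2,7): δ = 27.66°  ✓
  (3,4): δ = 123.78°  ·
  (3,5): δ = 66.99°  ·
  (3,6): δ = 35.32°  ✓
  (3,7): δ = 3.72°  ✓
  (4,5): δ = 123.21°  ·
  (4,6): δ = 91.54°  ·
  (4,7): δ = 59.94°  ✓
  (5,6): δ = 148.33°  ·
  (5,7): δ = 116.73°  ·
  (6,7): δ = 148.40°  ·
antipodal pairs: 12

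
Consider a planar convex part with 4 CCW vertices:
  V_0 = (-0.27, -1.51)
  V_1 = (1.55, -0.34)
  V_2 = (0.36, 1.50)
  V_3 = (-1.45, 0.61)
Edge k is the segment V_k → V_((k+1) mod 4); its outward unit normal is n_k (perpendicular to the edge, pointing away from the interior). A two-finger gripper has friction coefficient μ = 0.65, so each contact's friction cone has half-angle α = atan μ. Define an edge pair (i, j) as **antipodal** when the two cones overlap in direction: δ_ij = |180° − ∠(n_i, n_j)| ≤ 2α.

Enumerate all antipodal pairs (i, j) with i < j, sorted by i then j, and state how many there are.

α = atan 0.65 = 33.02°;  2α = 66.05°
n_0 = (+0.5408, -0.8412)
n_1 = (+0.8397, +0.5431)
n_2 = (-0.4413, +0.8974)
n_3 = (-0.8738, -0.4863)
  (0,1): δ = 89.84°  ·
  (0,2): δ = 6.55°  ✓
  (0,3): δ = 86.37°  ·
  (1,2): δ = 96.71°  ·
  (1,3): δ = 3.79°  ✓
  (2,3): δ = 87.08°  ·
antipodal pairs: 2

count = 2; pairs: (0,2), (1,3)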